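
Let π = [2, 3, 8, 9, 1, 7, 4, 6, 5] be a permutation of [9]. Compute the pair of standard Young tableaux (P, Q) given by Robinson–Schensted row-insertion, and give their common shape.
P = [1, 3, 4, 5] / [2, 6, 9] / [7] / [8];  Q = [1, 2, 3, 4] / [5, 6, 8] / [7] / [9];  common shape = (4, 3, 1, 1)

Row-insert the values π_1, π_2, … into P one at a time, bumping the leftmost entry strictly greater than the inserted value down to the next row. The recording tableau Q records, in position (i, j), the step at which that cell was added to P.
  Insert 2 (step 1): P = [2];  Q = [1]
  Insert 3 (step 2): P = [2, 3];  Q = [1, 2]
  Insert 8 (step 3): P = [2, 3, 8];  Q = [1, 2, 3]
  Insert 9 (step 4): P = [2, 3, 8, 9];  Q = [1, 2, 3, 4]
  Insert 1 (step 5): P = [1, 3, 8, 9] / [2];  Q = [1, 2, 3, 4] / [5]
  Insert 7 (step 6): P = [1, 3, 7, 9] / [2, 8];  Q = [1, 2, 3, 4] / [5, 6]
  Insert 4 (step 7): P = [1, 3, 4, 9] / [2, 7] / [8];  Q = [1, 2, 3, 4] / [5, 6] / [7]
  Insert 6 (step 8): P = [1, 3, 4, 6] / [2, 7, 9] / [8];  Q = [1, 2, 3, 4] / [5, 6, 8] / [7]
  Insert 5 (step 9): P = [1, 3, 4, 5] / [2, 6, 9] / [7] / [8];  Q = [1, 2, 3, 4] / [5, 6, 8] / [7] / [9]
Final shape: (4, 3, 1, 1).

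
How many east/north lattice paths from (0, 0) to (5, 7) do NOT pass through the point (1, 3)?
Number of paths = 512

Total paths from (0, 0) to (5, 7): C(12, 5) = 792. Paths through (1, 3): (paths (0, 0) → (1, 3)) × (paths (1, 3) → (5, 7)) = C(4, 1) · C(8, 4) = 4 · 70 = 280. Avoidance count = 792 − 280 = 512.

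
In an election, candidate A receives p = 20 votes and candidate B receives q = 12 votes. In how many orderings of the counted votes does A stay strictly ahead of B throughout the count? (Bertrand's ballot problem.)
Strict-lead orderings = 56448210

Total orderings of the 32 votes with 20 for A: C(32, 20) = 225792840. By the Bertrand ballot formula (Cycle Lemma / reflection principle), the number of orderings in which A is strictly ahead of B throughout is (p − q)/(p + q) · C(p + q, p) = (20 − 12)/(20 + 12) · 225792840 = 56448210.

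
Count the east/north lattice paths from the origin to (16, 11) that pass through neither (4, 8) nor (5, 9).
Number of paths = 12733734

Inclusion–exclusion. Total paths: C(27, 16) = 13037895. Through P₁: C(12, 4)·C(15, 12) = 225225. Through P₂: C(14, 5)·C(13, 11) = 156156. Since P₁ is strictly southwest of P₂, a monotone path through both must visit P₁ then P₂; paths through both = C(12, 4)·C(2, 1)·C(13, 11) = 77220. Avoid both = 13037895 − 225225 − 156156 + 77220 = 12733734.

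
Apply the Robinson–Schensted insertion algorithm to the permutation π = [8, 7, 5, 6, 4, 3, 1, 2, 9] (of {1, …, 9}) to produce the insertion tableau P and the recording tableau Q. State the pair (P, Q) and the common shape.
P = [1, 2, 9] / [3, 6] / [4] / [5] / [7] / [8];  Q = [1, 4, 9] / [2, 8] / [3] / [5] / [6] / [7];  common shape = (3, 2, 1, 1, 1, 1)

Row-insert the values π_1, π_2, … into P one at a time, bumping the leftmost entry strictly greater than the inserted value down to the next row. The recording tableau Q records, in position (i, j), the step at which that cell was added to P.
  Insert 8 (step 1): P = [8];  Q = [1]
  Insert 7 (step 2): P = [7] / [8];  Q = [1] / [2]
  Insert 5 (step 3): P = [5] / [7] / [8];  Q = [1] / [2] / [3]
  Insert 6 (step 4): P = [5, 6] / [7] / [8];  Q = [1, 4] / [2] / [3]
  Insert 4 (step 5): P = [4, 6] / [5] / [7] / [8];  Q = [1, 4] / [2] / [3] / [5]
  Insert 3 (step 6): P = [3, 6] / [4] / [5] / [7] / [8];  Q = [1, 4] / [2] / [3] / [5] / [6]
  Insert 1 (step 7): P = [1, 6] / [3] / [4] / [5] / [7] / [8];  Q = [1, 4] / [2] / [3] / [5] / [6] / [7]
  Insert 2 (step 8): P = [1, 2] / [3, 6] / [4] / [5] / [7] / [8];  Q = [1, 4] / [2, 8] / [3] / [5] / [6] / [7]
  Insert 9 (step 9): P = [1, 2, 9] / [3, 6] / [4] / [5] / [7] / [8];  Q = [1, 4, 9] / [2, 8] / [3] / [5] / [6] / [7]
Final shape: (3, 2, 1, 1, 1, 1).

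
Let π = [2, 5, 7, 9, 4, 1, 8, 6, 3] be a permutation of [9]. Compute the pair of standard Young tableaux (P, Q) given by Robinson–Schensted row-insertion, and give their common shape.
P = [1, 3, 6, 8] / [2, 4] / [5, 7] / [9];  Q = [1, 2, 3, 4] / [5, 7] / [6, 8] / [9];  common shape = (4, 2, 2, 1)

Row-insert the values π_1, π_2, … into P one at a time, bumping the leftmost entry strictly greater than the inserted value down to the next row. The recording tableau Q records, in position (i, j), the step at which that cell was added to P.
  Insert 2 (step 1): P = [2];  Q = [1]
  Insert 5 (step 2): P = [2, 5];  Q = [1, 2]
  Insert 7 (step 3): P = [2, 5, 7];  Q = [1, 2, 3]
  Insert 9 (step 4): P = [2, 5, 7, 9];  Q = [1, 2, 3, 4]
  Insert 4 (step 5): P = [2, 4, 7, 9] / [5];  Q = [1, 2, 3, 4] / [5]
  Insert 1 (step 6): P = [1, 4, 7, 9] / [2] / [5];  Q = [1, 2, 3, 4] / [5] / [6]
  Insert 8 (step 7): P = [1, 4, 7, 8] / [2, 9] / [5];  Q = [1, 2, 3, 4] / [5, 7] / [6]
  Insert 6 (step 8): P = [1, 4, 6, 8] / [2, 7] / [5, 9];  Q = [1, 2, 3, 4] / [5, 7] / [6, 8]
  Insert 3 (step 9): P = [1, 3, 6, 8] / [2, 4] / [5, 7] / [9];  Q = [1, 2, 3, 4] / [5, 7] / [6, 8] / [9]
Final shape: (4, 2, 2, 1).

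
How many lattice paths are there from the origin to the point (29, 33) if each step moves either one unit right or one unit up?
Number of paths = 409894288378212890

A monotone lattice path from (0, 0) to (29, 33) consists of 29 east steps and 33 north steps in some order, so it is determined by which 29 of the 62 steps are east. The count is C(62, 29) = 409894288378212890.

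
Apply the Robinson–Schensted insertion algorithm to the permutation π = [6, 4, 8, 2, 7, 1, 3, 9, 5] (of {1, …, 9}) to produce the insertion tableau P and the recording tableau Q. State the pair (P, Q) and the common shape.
P = [1, 3, 5] / [2, 7, 9] / [4, 8] / [6];  Q = [1, 3, 8] / [2, 5, 9] / [4, 7] / [6];  common shape = (3, 3, 2, 1)

Row-insert the values π_1, π_2, … into P one at a time, bumping the leftmost entry strictly greater than the inserted value down to the next row. The recording tableau Q records, in position (i, j), the step at which that cell was added to P.
  Insert 6 (step 1): P = [6];  Q = [1]
  Insert 4 (step 2): P = [4] / [6];  Q = [1] / [2]
  Insert 8 (step 3): P = [4, 8] / [6];  Q = [1, 3] / [2]
  Insert 2 (step 4): P = [2, 8] / [4] / [6];  Q = [1, 3] / [2] / [4]
  Insert 7 (step 5): P = [2, 7] / [4, 8] / [6];  Q = [1, 3] / [2, 5] / [4]
  Insert 1 (step 6): P = [1, 7] / [2, 8] / [4] / [6];  Q = [1, 3] / [2, 5] / [4] / [6]
  Insert 3 (step 7): P = [1, 3] / [2, 7] / [4, 8] / [6];  Q = [1, 3] / [2, 5] / [4, 7] / [6]
  Insert 9 (step 8): P = [1, 3, 9] / [2, 7] / [4, 8] / [6];  Q = [1, 3, 8] / [2, 5] / [4, 7] / [6]
  Insert 5 (step 9): P = [1, 3, 5] / [2, 7, 9] / [4, 8] / [6];  Q = [1, 3, 8] / [2, 5, 9] / [4, 7] / [6]
Final shape: (3, 3, 2, 1).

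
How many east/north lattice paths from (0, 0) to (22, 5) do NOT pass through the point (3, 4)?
Number of paths = 80030

Total paths from (0, 0) to (22, 5): C(27, 22) = 80730. Paths through (3, 4): (paths (0, 0) → (3, 4)) × (paths (3, 4) → (22, 5)) = C(7, 3) · C(20, 19) = 35 · 20 = 700. Avoidance count = 80730 − 700 = 80030.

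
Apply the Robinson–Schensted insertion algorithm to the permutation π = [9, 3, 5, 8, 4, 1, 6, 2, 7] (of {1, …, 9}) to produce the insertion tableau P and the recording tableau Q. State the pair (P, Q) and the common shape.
P = [1, 2, 6, 7] / [3, 4] / [5, 8] / [9];  Q = [1, 3, 4, 9] / [2, 7] / [5, 8] / [6];  common shape = (4, 2, 2, 1)

Row-insert the values π_1, π_2, … into P one at a time, bumping the leftmost entry strictly greater than the inserted value down to the next row. The recording tableau Q records, in position (i, j), the step at which that cell was added to P.
  Insert 9 (step 1): P = [9];  Q = [1]
  Insert 3 (step 2): P = [3] / [9];  Q = [1] / [2]
  Insert 5 (step 3): P = [3, 5] / [9];  Q = [1, 3] / [2]
  Insert 8 (step 4): P = [3, 5, 8] / [9];  Q = [1, 3, 4] / [2]
  Insert 4 (step 5): P = [3, 4, 8] / [5] / [9];  Q = [1, 3, 4] / [2] / [5]
  Insert 1 (step 6): P = [1, 4, 8] / [3] / [5] / [9];  Q = [1, 3, 4] / [2] / [5] / [6]
  Insert 6 (step 7): P = [1, 4, 6] / [3, 8] / [5] / [9];  Q = [1, 3, 4] / [2, 7] / [5] / [6]
  Insert 2 (step 8): P = [1, 2, 6] / [3, 4] / [5, 8] / [9];  Q = [1, 3, 4] / [2, 7] / [5, 8] / [6]
  Insert 7 (step 9): P = [1, 2, 6, 7] / [3, 4] / [5, 8] / [9];  Q = [1, 3, 4, 9] / [2, 7] / [5, 8] / [6]
Final shape: (4, 2, 2, 1).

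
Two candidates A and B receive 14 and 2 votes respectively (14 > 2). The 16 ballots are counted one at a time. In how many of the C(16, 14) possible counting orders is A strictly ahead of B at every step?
Strict-lead orderings = 90

Total orderings of the 16 votes with 14 for A: C(16, 14) = 120. By the Bertrand ballot formula (Cycle Lemma / reflection principle), the number of orderings in which A is strictly ahead of B throughout is (p − q)/(p + q) · C(p + q, p) = (14 − 2)/(14 + 2) · 120 = 90.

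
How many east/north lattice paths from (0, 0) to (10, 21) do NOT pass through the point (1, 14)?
Number of paths = 44180565

Total paths from (0, 0) to (10, 21): C(31, 10) = 44352165. Paths through (1, 14): (paths (0, 0) → (1, 14)) × (paths (1, 14) → (10, 21)) = C(15, 1) · C(16, 9) = 15 · 11440 = 171600. Avoidance count = 44352165 − 171600 = 44180565.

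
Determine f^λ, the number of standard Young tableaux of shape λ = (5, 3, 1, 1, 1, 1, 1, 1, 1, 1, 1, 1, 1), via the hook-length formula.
# SYT of shape (5, 3, 1, 1, 1, 1, 1, 1, 1, 1, 1, 1, 1) = 160056

Hook-length formula: f^λ = n! / Π hook(c), product over all cells c of the Young diagram. For λ = (5, 3, 1, 1, 1, 1, 1, 1, 1, 1, 1, 1, 1), n = 19 boxes. Hook lengths by row (left-to-right, top-to-bottom): [17, 5, 4, 2, 1]; [14, 2, 1]; [11]; [10]; [9]; [8]; [7]; [6]; [5]; [4]; [3]; [2]; [1]. Product of hooks = 760015872000. So f^λ = 19! / 760015872000 = 121645100408832000 / 760015872000 = 160056.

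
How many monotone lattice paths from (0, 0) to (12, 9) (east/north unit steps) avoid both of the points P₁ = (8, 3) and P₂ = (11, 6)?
Number of paths = 222976

Inclusion–exclusion. Total paths: C(21, 12) = 293930. Through P₁: C(11, 8)·C(10, 4) = 34650. Through P₂: C(17, 11)·C(4, 1) = 49504. Since P₁ is strictly southwest of P₂, a monotone path through both must visit P₁ then P₂; paths through both = C(11, 8)·C(6, 3)·C(4, 1) = 13200. Avoid both = 293930 − 34650 − 49504 + 13200 = 222976.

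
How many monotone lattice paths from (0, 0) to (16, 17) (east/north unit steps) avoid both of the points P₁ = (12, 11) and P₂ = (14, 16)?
Number of paths = 531779619

Inclusion–exclusion. Total paths: C(33, 16) = 1166803110. Through P₁: C(23, 12)·C(10, 4) = 283936380. Through P₂: C(30, 14)·C(3, 2) = 436268025. Since P₁ is strictly southwest of P₂, a monotone path through both must visit P₁ then P₂; paths through both = C(23, 12)·C(7, 2)·C(3, 2) = 85180914. Avoid both = 1166803110 − 283936380 − 436268025 + 85180914 = 531779619.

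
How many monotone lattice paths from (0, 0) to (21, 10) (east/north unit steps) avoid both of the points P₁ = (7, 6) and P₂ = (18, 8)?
Number of paths = 24816935

Inclusion–exclusion. Total paths: C(31, 21) = 44352165. Through P₁: C(13, 7)·C(18, 14) = 5250960. Through P₂: C(26, 18)·C(5, 3) = 15622750. Since P₁ is strictly southwest of P₂, a monotone path through both must visit P₁ then P₂; paths through both = C(13, 7)·C(13, 11)·C(5, 3) = 1338480. Avoid both = 44352165 − 5250960 − 15622750 + 1338480 = 24816935.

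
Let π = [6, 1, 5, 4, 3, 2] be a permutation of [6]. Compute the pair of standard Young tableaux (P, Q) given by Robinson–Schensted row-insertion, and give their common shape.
P = [1, 2] / [3] / [4] / [5] / [6];  Q = [1, 3] / [2] / [4] / [5] / [6];  common shape = (2, 1, 1, 1, 1)

Row-insert the values π_1, π_2, … into P one at a time, bumping the leftmost entry strictly greater than the inserted value down to the next row. The recording tableau Q records, in position (i, j), the step at which that cell was added to P.
  Insert 6 (step 1): P = [6];  Q = [1]
  Insert 1 (step 2): P = [1] / [6];  Q = [1] / [2]
  Insert 5 (step 3): P = [1, 5] / [6];  Q = [1, 3] / [2]
  Insert 4 (step 4): P = [1, 4] / [5] / [6];  Q = [1, 3] / [2] / [4]
  Insert 3 (step 5): P = [1, 3] / [4] / [5] / [6];  Q = [1, 3] / [2] / [4] / [5]
  Insert 2 (step 6): P = [1, 2] / [3] / [4] / [5] / [6];  Q = [1, 3] / [2] / [4] / [5] / [6]
Final shape: (2, 1, 1, 1, 1).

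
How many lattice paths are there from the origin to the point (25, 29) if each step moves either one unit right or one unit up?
Number of paths = 1683191473897752

A monotone lattice path from (0, 0) to (25, 29) consists of 25 east steps and 29 north steps in some order, so it is determined by which 25 of the 54 steps are east. The count is C(54, 25) = 1683191473897752.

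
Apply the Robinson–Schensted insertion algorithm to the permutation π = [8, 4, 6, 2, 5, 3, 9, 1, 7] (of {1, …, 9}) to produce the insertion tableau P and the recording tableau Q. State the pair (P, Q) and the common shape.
P = [1, 3, 7] / [2, 5, 9] / [4] / [6] / [8];  Q = [1, 3, 7] / [2, 5, 9] / [4] / [6] / [8];  common shape = (3, 3, 1, 1, 1)

Row-insert the values π_1, π_2, … into P one at a time, bumping the leftmost entry strictly greater than the inserted value down to the next row. The recording tableau Q records, in position (i, j), the step at which that cell was added to P.
  Insert 8 (step 1): P = [8];  Q = [1]
  Insert 4 (step 2): P = [4] / [8];  Q = [1] / [2]
  Insert 6 (step 3): P = [4, 6] / [8];  Q = [1, 3] / [2]
  Insert 2 (step 4): P = [2, 6] / [4] / [8];  Q = [1, 3] / [2] / [4]
  Insert 5 (step 5): P = [2, 5] / [4, 6] / [8];  Q = [1, 3] / [2, 5] / [4]
  Insert 3 (step 6): P = [2, 3] / [4, 5] / [6] / [8];  Q = [1, 3] / [2, 5] / [4] / [6]
  Insert 9 (step 7): P = [2, 3, 9] / [4, 5] / [6] / [8];  Q = [1, 3, 7] / [2, 5] / [4] / [6]
  Insert 1 (step 8): P = [1, 3, 9] / [2, 5] / [4] / [6] / [8];  Q = [1, 3, 7] / [2, 5] / [4] / [6] / [8]
  Insert 7 (step 9): P = [1, 3, 7] / [2, 5, 9] / [4] / [6] / [8];  Q = [1, 3, 7] / [2, 5, 9] / [4] / [6] / [8]
Final shape: (3, 3, 1, 1, 1).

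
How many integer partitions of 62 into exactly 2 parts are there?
p(62, 2 parts) = 31

Partitions of n into exactly k parts are in bijection with partitions of n − k into at most k parts (subtract 1 from each part). So p(62, exactly 2) = p(60, parts ≤ 2). Computing via the recurrence p(m, j) = p(m, j−1) + p(m−j, j) gives 31.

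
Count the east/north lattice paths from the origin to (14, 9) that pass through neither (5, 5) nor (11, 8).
Number of paths = 419354

Inclusion–exclusion. Total paths: C(23, 14) = 817190. Through P₁: C(10, 5)·C(13, 9) = 180180. Through P₂: C(19, 11)·C(4, 3) = 302328. Since P₁ is strictly southwest of P₂, a monotone path through both must visit P₁ then P₂; paths through both = C(10, 5)·C(9, 6)·C(4, 3) = 84672. Avoid both = 817190 − 180180 − 302328 + 84672 = 419354.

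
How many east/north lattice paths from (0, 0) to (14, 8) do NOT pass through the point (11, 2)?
Number of paths = 313218

Total paths from (0, 0) to (14, 8): C(22, 14) = 319770. Paths through (11, 2): (paths (0, 0) → (11, 2)) × (paths (11, 2) → (14, 8)) = C(13, 11) · C(9, 3) = 78 · 84 = 6552. Avoidance count = 319770 − 6552 = 313218.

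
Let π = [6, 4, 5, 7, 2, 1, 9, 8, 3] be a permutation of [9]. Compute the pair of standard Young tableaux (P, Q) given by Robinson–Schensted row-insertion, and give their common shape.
P = [1, 3, 7, 8] / [2, 5] / [4, 9] / [6];  Q = [1, 3, 4, 7] / [2, 8] / [5, 9] / [6];  common shape = (4, 2, 2, 1)

Row-insert the values π_1, π_2, … into P one at a time, bumping the leftmost entry strictly greater than the inserted value down to the next row. The recording tableau Q records, in position (i, j), the step at which that cell was added to P.
  Insert 6 (step 1): P = [6];  Q = [1]
  Insert 4 (step 2): P = [4] / [6];  Q = [1] / [2]
  Insert 5 (step 3): P = [4, 5] / [6];  Q = [1, 3] / [2]
  Insert 7 (step 4): P = [4, 5, 7] / [6];  Q = [1, 3, 4] / [2]
  Insert 2 (step 5): P = [2, 5, 7] / [4] / [6];  Q = [1, 3, 4] / [2] / [5]
  Insert 1 (step 6): P = [1, 5, 7] / [2] / [4] / [6];  Q = [1, 3, 4] / [2] / [5] / [6]
  Insert 9 (step 7): P = [1, 5, 7, 9] / [2] / [4] / [6];  Q = [1, 3, 4, 7] / [2] / [5] / [6]
  Insert 8 (step 8): P = [1, 5, 7, 8] / [2, 9] / [4] / [6];  Q = [1, 3, 4, 7] / [2, 8] / [5] / [6]
  Insert 3 (step 9): P = [1, 3, 7, 8] / [2, 5] / [4, 9] / [6];  Q = [1, 3, 4, 7] / [2, 8] / [5, 9] / [6]
Final shape: (4, 2, 2, 1).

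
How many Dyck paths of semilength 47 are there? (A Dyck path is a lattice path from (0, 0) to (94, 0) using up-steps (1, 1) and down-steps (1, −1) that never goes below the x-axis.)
C_47 = 33868773757191046886429490

These Dyck paths are counted by the Catalan number C_n = (1/(n + 1)) · C(2n, n). For n = 47: C_47 = (1/48) · C(94, 47) = 1625701140345170250548615520/48 = 33868773757191046886429490.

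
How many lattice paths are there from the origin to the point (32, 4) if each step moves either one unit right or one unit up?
Number of paths = 58905

A monotone lattice path from (0, 0) to (32, 4) consists of 32 east steps and 4 north steps in some order, so it is determined by which 32 of the 36 steps are east. The count is C(36, 32) = 58905.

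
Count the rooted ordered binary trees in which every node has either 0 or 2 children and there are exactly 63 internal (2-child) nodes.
C_63 = 94295850558771979787935384946380125

These full binary trees are counted by the Catalan number C_n = (1/(n + 1)) · C(2n, n). For n = 63: C_63 = (1/64) · C(126, 63) = 6034934435761406706427864636568328000/64 = 94295850558771979787935384946380125.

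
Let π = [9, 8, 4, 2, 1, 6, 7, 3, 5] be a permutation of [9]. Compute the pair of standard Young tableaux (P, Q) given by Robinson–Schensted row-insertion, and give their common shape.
P = [1, 3, 5] / [2, 6, 7] / [4] / [8] / [9];  Q = [1, 6, 7] / [2, 8, 9] / [3] / [4] / [5];  common shape = (3, 3, 1, 1, 1)

Row-insert the values π_1, π_2, … into P one at a time, bumping the leftmost entry strictly greater than the inserted value down to the next row. The recording tableau Q records, in position (i, j), the step at which that cell was added to P.
  Insert 9 (step 1): P = [9];  Q = [1]
  Insert 8 (step 2): P = [8] / [9];  Q = [1] / [2]
  Insert 4 (step 3): P = [4] / [8] / [9];  Q = [1] / [2] / [3]
  Insert 2 (step 4): P = [2] / [4] / [8] / [9];  Q = [1] / [2] / [3] / [4]
  Insert 1 (step 5): P = [1] / [2] / [4] / [8] / [9];  Q = [1] / [2] / [3] / [4] / [5]
  Insert 6 (step 6): P = [1, 6] / [2] / [4] / [8] / [9];  Q = [1, 6] / [2] / [3] / [4] / [5]
  Insert 7 (step 7): P = [1, 6, 7] / [2] / [4] / [8] / [9];  Q = [1, 6, 7] / [2] / [3] / [4] / [5]
  Insert 3 (step 8): P = [1, 3, 7] / [2, 6] / [4] / [8] / [9];  Q = [1, 6, 7] / [2, 8] / [3] / [4] / [5]
  Insert 5 (step 9): P = [1, 3, 5] / [2, 6, 7] / [4] / [8] / [9];  Q = [1, 6, 7] / [2, 8, 9] / [3] / [4] / [5]
Final shape: (3, 3, 1, 1, 1).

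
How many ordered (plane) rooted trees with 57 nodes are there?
C_56 = 6852456927844873497549658464312

These ordered rooted trees are counted by the Catalan number C_n = (1/(n + 1)) · C(2n, n). For n = 56: C_56 = (1/57) · C(112, 56) = 390590044887157789360330532465784/57 = 6852456927844873497549658464312.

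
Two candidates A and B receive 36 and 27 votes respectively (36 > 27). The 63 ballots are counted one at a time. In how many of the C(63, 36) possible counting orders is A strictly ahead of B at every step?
Strict-lead orderings = 69923143311577493

Total orderings of the 63 votes with 36 for A: C(63, 36) = 489462003181042451. By the Bertrand ballot formula (Cycle Lemma / reflection principle), the number of orderings in which A is strictly ahead of B throughout is (p − q)/(p + q) · C(p + q, p) = (36 − 27)/(36 + 27) · 489462003181042451 = 69923143311577493.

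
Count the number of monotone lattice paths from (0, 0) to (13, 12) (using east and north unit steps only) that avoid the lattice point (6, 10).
Number of paths = 4912012

Total paths from (0, 0) to (13, 12): C(25, 13) = 5200300. Paths through (6, 10): (paths (0, 0) → (6, 10)) × (paths (6, 10) → (13, 12)) = C(16, 6) · C(9, 7) = 8008 · 36 = 288288. Avoidance count = 5200300 − 288288 = 4912012.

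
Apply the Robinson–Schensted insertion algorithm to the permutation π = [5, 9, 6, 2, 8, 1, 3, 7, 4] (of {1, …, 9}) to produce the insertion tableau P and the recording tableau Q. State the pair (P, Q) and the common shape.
P = [1, 3, 4] / [2, 6, 7] / [5, 8] / [9];  Q = [1, 2, 5] / [3, 7, 8] / [4, 9] / [6];  common shape = (3, 3, 2, 1)

Row-insert the values π_1, π_2, … into P one at a time, bumping the leftmost entry strictly greater than the inserted value down to the next row. The recording tableau Q records, in position (i, j), the step at which that cell was added to P.
  Insert 5 (step 1): P = [5];  Q = [1]
  Insert 9 (step 2): P = [5, 9];  Q = [1, 2]
  Insert 6 (step 3): P = [5, 6] / [9];  Q = [1, 2] / [3]
  Insert 2 (step 4): P = [2, 6] / [5] / [9];  Q = [1, 2] / [3] / [4]
  Insert 8 (step 5): P = [2, 6, 8] / [5] / [9];  Q = [1, 2, 5] / [3] / [4]
  Insert 1 (step 6): P = [1, 6, 8] / [2] / [5] / [9];  Q = [1, 2, 5] / [3] / [4] / [6]
  Insert 3 (step 7): P = [1, 3, 8] / [2, 6] / [5] / [9];  Q = [1, 2, 5] / [3, 7] / [4] / [6]
  Insert 7 (step 8): P = [1, 3, 7] / [2, 6, 8] / [5] / [9];  Q = [1, 2, 5] / [3, 7, 8] / [4] / [6]
  Insert 4 (step 9): P = [1, 3, 4] / [2, 6, 7] / [5, 8] / [9];  Q = [1, 2, 5] / [3, 7, 8] / [4, 9] / [6]
Final shape: (3, 3, 2, 1).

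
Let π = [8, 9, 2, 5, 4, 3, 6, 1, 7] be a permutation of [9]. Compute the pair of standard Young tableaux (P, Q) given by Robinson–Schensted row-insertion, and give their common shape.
P = [1, 3, 6, 7] / [2, 9] / [4] / [5] / [8];  Q = [1, 2, 7, 9] / [3, 4] / [5] / [6] / [8];  common shape = (4, 2, 1, 1, 1)

Row-insert the values π_1, π_2, … into P one at a time, bumping the leftmost entry strictly greater than the inserted value down to the next row. The recording tableau Q records, in position (i, j), the step at which that cell was added to P.
  Insert 8 (step 1): P = [8];  Q = [1]
  Insert 9 (step 2): P = [8, 9];  Q = [1, 2]
  Insert 2 (step 3): P = [2, 9] / [8];  Q = [1, 2] / [3]
  Insert 5 (step 4): P = [2, 5] / [8, 9];  Q = [1, 2] / [3, 4]
  Insert 4 (step 5): P = [2, 4] / [5, 9] / [8];  Q = [1, 2] / [3, 4] / [5]
  Insert 3 (step 6): P = [2, 3] / [4, 9] / [5] / [8];  Q = [1, 2] / [3, 4] / [5] / [6]
  Insert 6 (step 7): P = [2, 3, 6] / [4, 9] / [5] / [8];  Q = [1, 2, 7] / [3, 4] / [5] / [6]
  Insert 1 (step 8): P = [1, 3, 6] / [2, 9] / [4] / [5] / [8];  Q = [1, 2, 7] / [3, 4] / [5] / [6] / [8]
  Insert 7 (step 9): P = [1, 3, 6, 7] / [2, 9] / [4] / [5] / [8];  Q = [1, 2, 7, 9] / [3, 4] / [5] / [6] / [8]
Final shape: (4, 2, 1, 1, 1).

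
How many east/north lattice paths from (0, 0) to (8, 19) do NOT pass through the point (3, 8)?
Number of paths = 1499355

Total paths from (0, 0) to (8, 19): C(27, 8) = 2220075. Paths through (3, 8): (paths (0, 0) → (3, 8)) × (paths (3, 8) → (8, 19)) = C(11, 3) · C(16, 5) = 165 · 4368 = 720720. Avoidance count = 2220075 − 720720 = 1499355.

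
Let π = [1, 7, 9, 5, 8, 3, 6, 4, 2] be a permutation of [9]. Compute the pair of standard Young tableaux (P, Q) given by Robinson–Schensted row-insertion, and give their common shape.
P = [1, 2, 4] / [3, 6] / [5, 8] / [7] / [9];  Q = [1, 2, 3] / [4, 5] / [6, 7] / [8] / [9];  common shape = (3, 2, 2, 1, 1)

Row-insert the values π_1, π_2, … into P one at a time, bumping the leftmost entry strictly greater than the inserted value down to the next row. The recording tableau Q records, in position (i, j), the step at which that cell was added to P.
  Insert 1 (step 1): P = [1];  Q = [1]
  Insert 7 (step 2): P = [1, 7];  Q = [1, 2]
  Insert 9 (step 3): P = [1, 7, 9];  Q = [1, 2, 3]
  Insert 5 (step 4): P = [1, 5, 9] / [7];  Q = [1, 2, 3] / [4]
  Insert 8 (step 5): P = [1, 5, 8] / [7, 9];  Q = [1, 2, 3] / [4, 5]
  Insert 3 (step 6): P = [1, 3, 8] / [5, 9] / [7];  Q = [1, 2, 3] / [4, 5] / [6]
  Insert 6 (step 7): P = [1, 3, 6] / [5, 8] / [7, 9];  Q = [1, 2, 3] / [4, 5] / [6, 7]
  Insert 4 (step 8): P = [1, 3, 4] / [5, 6] / [7, 8] / [9];  Q = [1, 2, 3] / [4, 5] / [6, 7] / [8]
  Insert 2 (step 9): P = [1, 2, 4] / [3, 6] / [5, 8] / [7] / [9];  Q = [1, 2, 3] / [4, 5] / [6, 7] / [8] / [9]
Final shape: (3, 2, 2, 1, 1).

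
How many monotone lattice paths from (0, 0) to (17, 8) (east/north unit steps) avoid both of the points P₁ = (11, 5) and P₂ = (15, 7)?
Number of paths = 399591

Inclusion–exclusion. Total paths: C(25, 17) = 1081575. Through P₁: C(16, 11)·C(9, 6) = 366912. Through P₂: C(22, 15)·C(3, 2) = 511632. Since P₁ is strictly southwest of P₂, a monotone path through both must visit P₁ then P₂; paths through both = C(16, 11)·C(6, 4)·C(3, 2) = 196560. Avoid both = 1081575 − 366912 − 511632 + 196560 = 399591.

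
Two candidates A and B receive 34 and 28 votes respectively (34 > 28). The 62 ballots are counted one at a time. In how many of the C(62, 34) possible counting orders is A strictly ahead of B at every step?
Strict-lead orderings = 33833779021731045

Total orderings of the 62 votes with 34 for A: C(62, 34) = 349615716557887465. By the Bertrand ballot formula (Cycle Lemma / reflection principle), the number of orderings in which A is strictly ahead of B throughout is (p − q)/(p + q) · C(p + q, p) = (34 − 28)/(34 + 28) · 349615716557887465 = 33833779021731045.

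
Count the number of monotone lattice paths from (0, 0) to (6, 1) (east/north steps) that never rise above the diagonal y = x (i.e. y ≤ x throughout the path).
Number of paths = 6

By the reflection principle (André's argument), the number of monotone paths to (6, 1) with n ≤ m that never go above y = x is C(7, 6) − C(7, 7) = 7 − 1 = 6.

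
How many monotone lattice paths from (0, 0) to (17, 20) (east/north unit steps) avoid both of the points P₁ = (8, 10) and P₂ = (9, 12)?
Number of paths = 9769709466

Inclusion–exclusion. Total paths: C(37, 17) = 15905368710. Through P₁: C(18, 8)·C(19, 9) = 4042276524. Through P₂: C(21, 9)·C(16, 8) = 3782879100. Since P₁ is strictly southwest of P₂, a monotone path through both must visit P₁ then P₂; paths through both = C(18, 8)·C(3, 1)·C(16, 8) = 1689496380. Avoid both = 15905368710 − 4042276524 − 3782879100 + 1689496380 = 9769709466.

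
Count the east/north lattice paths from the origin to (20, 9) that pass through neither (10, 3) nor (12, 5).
Number of paths = 5511077

Inclusion–exclusion. Total paths: C(29, 20) = 10015005. Through P₁: C(13, 10)·C(16, 10) = 2290288. Through P₂: C(17, 12)·C(12, 8) = 3063060. Since P₁ is strictly southwest of P₂, a monotone path through both must visit P₁ then P₂; paths through both = C(13, 10)·C(4, 2)·C(12, 8) = 849420. Avoid both = 10015005 − 2290288 − 3063060 + 849420 = 5511077.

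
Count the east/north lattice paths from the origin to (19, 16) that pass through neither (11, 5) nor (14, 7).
Number of paths = 3584441574

Inclusion–exclusion. Total paths: C(35, 19) = 4059928950. Through P₁: C(16, 11)·C(19, 8) = 330142176. Through P₂: C(21, 14)·C(14, 5) = 232792560. Since P₁ is strictly southwest of P₂, a monotone path through both must visit P₁ then P₂; paths through both = C(16, 11)·C(5, 3)·C(14, 5) = 87447360. Avoid both = 4059928950 − 330142176 − 232792560 + 87447360 = 3584441574.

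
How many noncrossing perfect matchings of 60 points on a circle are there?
C_30 = 3814986502092304

These noncrossing handshakes are counted by the Catalan number C_n = (1/(n + 1)) · C(2n, n). For n = 30: C_30 = (1/31) · C(60, 30) = 118264581564861424/31 = 3814986502092304.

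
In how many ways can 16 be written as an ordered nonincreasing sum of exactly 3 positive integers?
p(16, 3 parts) = 21

Partitions of n into exactly k parts ↔ partitions of n − k into at most k parts (subtract 1 from each part). For n = 16, k = 3, the partitions are: 14+1+1, 13+2+1, 12+3+1, 12+2+2, 11+4+1, 11+3+2, 10+5+1, 10+4+2, 10+3+3, 9+6+1, 9+5+2, 9+4+3, 8+7+1, 8+6+2, 8+5+3, 8+4+4, 7+7+2, 7+6+3, 7+5+4, 6+6+4, 6+5+5. Count = 21.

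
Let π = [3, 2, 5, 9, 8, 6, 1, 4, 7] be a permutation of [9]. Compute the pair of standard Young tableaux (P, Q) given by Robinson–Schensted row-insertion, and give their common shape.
P = [1, 4, 6, 7] / [2, 5] / [3, 8] / [9];  Q = [1, 3, 4, 9] / [2, 5] / [6, 8] / [7];  common shape = (4, 2, 2, 1)

Row-insert the values π_1, π_2, … into P one at a time, bumping the leftmost entry strictly greater than the inserted value down to the next row. The recording tableau Q records, in position (i, j), the step at which that cell was added to P.
  Insert 3 (step 1): P = [3];  Q = [1]
  Insert 2 (step 2): P = [2] / [3];  Q = [1] / [2]
  Insert 5 (step 3): P = [2, 5] / [3];  Q = [1, 3] / [2]
  Insert 9 (step 4): P = [2, 5, 9] / [3];  Q = [1, 3, 4] / [2]
  Insert 8 (step 5): P = [2, 5, 8] / [3, 9];  Q = [1, 3, 4] / [2, 5]
  Insert 6 (step 6): P = [2, 5, 6] / [3, 8] / [9];  Q = [1, 3, 4] / [2, 5] / [6]
  Insert 1 (step 7): P = [1, 5, 6] / [2, 8] / [3] / [9];  Q = [1, 3, 4] / [2, 5] / [6] / [7]
  Insert 4 (step 8): P = [1, 4, 6] / [2, 5] / [3, 8] / [9];  Q = [1, 3, 4] / [2, 5] / [6, 8] / [7]
  Insert 7 (step 9): P = [1, 4, 6, 7] / [2, 5] / [3, 8] / [9];  Q = [1, 3, 4, 9] / [2, 5] / [6, 8] / [7]
Final shape: (4, 2, 2, 1).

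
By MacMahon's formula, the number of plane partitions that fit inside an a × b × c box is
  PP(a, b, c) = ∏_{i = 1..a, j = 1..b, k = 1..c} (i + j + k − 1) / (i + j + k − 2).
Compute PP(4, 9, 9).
PP(4, 9, 9) = 1832516612010448

Evaluate the triple product over i = 1..4, j = 1..9, k = 1..9. The factors are (2/1) · (3/2) · (4/3) · (5/4) · (6/5) · (7/6) · (8/7) · (9/8) · … (324 factors total). The numerators and denominators telescope so the product is an integer; carrying out the multiplication exactly gives PP(4, 9, 9) = 1832516612010448.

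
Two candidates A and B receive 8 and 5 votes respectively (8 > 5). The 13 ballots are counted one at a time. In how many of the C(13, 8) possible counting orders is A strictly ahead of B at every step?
Strict-lead orderings = 297

Total orderings of the 13 votes with 8 for A: C(13, 8) = 1287. By the Bertrand ballot formula (Cycle Lemma / reflection principle), the number of orderings in which A is strictly ahead of B throughout is (p − q)/(p + q) · C(p + q, p) = (8 − 5)/(8 + 5) · 1287 = 297.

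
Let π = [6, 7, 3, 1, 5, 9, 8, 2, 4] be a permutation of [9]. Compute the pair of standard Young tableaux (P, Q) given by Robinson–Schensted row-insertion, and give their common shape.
P = [1, 2, 4] / [3, 5, 8] / [6, 7, 9];  Q = [1, 2, 6] / [3, 5, 7] / [4, 8, 9];  common shape = (3, 3, 3)

Row-insert the values π_1, π_2, … into P one at a time, bumping the leftmost entry strictly greater than the inserted value down to the next row. The recording tableau Q records, in position (i, j), the step at which that cell was added to P.
  Insert 6 (step 1): P = [6];  Q = [1]
  Insert 7 (step 2): P = [6, 7];  Q = [1, 2]
  Insert 3 (step 3): P = [3, 7] / [6];  Q = [1, 2] / [3]
  Insert 1 (step 4): P = [1, 7] / [3] / [6];  Q = [1, 2] / [3] / [4]
  Insert 5 (step 5): P = [1, 5] / [3, 7] / [6];  Q = [1, 2] / [3, 5] / [4]
  Insert 9 (step 6): P = [1, 5, 9] / [3, 7] / [6];  Q = [1, 2, 6] / [3, 5] / [4]
  Insert 8 (step 7): P = [1, 5, 8] / [3, 7, 9] / [6];  Q = [1, 2, 6] / [3, 5, 7] / [4]
  Insert 2 (step 8): P = [1, 2, 8] / [3, 5, 9] / [6, 7];  Q = [1, 2, 6] / [3, 5, 7] / [4, 8]
  Insert 4 (step 9): P = [1, 2, 4] / [3, 5, 8] / [6, 7, 9];  Q = [1, 2, 6] / [3, 5, 7] / [4, 8, 9]
Final shape: (3, 3, 3).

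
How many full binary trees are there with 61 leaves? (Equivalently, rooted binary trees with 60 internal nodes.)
C_60 = 1583850964596120042686772779038896

These full binary trees are counted by the Catalan number C_n = (1/(n + 1)) · C(2n, n). For n = 60: C_60 = (1/61) · C(120, 60) = 96614908840363322603893139521372656/61 = 1583850964596120042686772779038896.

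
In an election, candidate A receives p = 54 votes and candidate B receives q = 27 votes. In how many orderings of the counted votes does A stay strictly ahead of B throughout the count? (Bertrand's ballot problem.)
Strict-lead orderings = 768759815833950334240

Total orderings of the 81 votes with 54 for A: C(81, 54) = 2306279447501851002720. By the Bertrand ballot formula (Cycle Lemma / reflection principle), the number of orderings in which A is strictly ahead of B throughout is (p − q)/(p + q) · C(p + q, p) = (54 − 27)/(54 + 27) · 2306279447501851002720 = 768759815833950334240.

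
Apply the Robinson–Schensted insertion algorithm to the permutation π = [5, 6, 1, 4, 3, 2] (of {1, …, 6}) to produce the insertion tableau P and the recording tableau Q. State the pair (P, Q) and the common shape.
P = [1, 2] / [3, 6] / [4] / [5];  Q = [1, 2] / [3, 4] / [5] / [6];  common shape = (2, 2, 1, 1)

Row-insert the values π_1, π_2, … into P one at a time, bumping the leftmost entry strictly greater than the inserted value down to the next row. The recording tableau Q records, in position (i, j), the step at which that cell was added to P.
  Insert 5 (step 1): P = [5];  Q = [1]
  Insert 6 (step 2): P = [5, 6];  Q = [1, 2]
  Insert 1 (step 3): P = [1, 6] / [5];  Q = [1, 2] / [3]
  Insert 4 (step 4): P = [1, 4] / [5, 6];  Q = [1, 2] / [3, 4]
  Insert 3 (step 5): P = [1, 3] / [4, 6] / [5];  Q = [1, 2] / [3, 4] / [5]
  Insert 2 (step 6): P = [1, 2] / [3, 6] / [4] / [5];  Q = [1, 2] / [3, 4] / [5] / [6]
Final shape: (2, 2, 1, 1).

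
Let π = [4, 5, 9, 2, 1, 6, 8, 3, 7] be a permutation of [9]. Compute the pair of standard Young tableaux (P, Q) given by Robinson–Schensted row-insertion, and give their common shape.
P = [1, 3, 6, 7] / [2, 5, 8] / [4, 9];  Q = [1, 2, 3, 7] / [4, 6, 9] / [5, 8];  common shape = (4, 3, 2)

Row-insert the values π_1, π_2, … into P one at a time, bumping the leftmost entry strictly greater than the inserted value down to the next row. The recording tableau Q records, in position (i, j), the step at which that cell was added to P.
  Insert 4 (step 1): P = [4];  Q = [1]
  Insert 5 (step 2): P = [4, 5];  Q = [1, 2]
  Insert 9 (step 3): P = [4, 5, 9];  Q = [1, 2, 3]
  Insert 2 (step 4): P = [2, 5, 9] / [4];  Q = [1, 2, 3] / [4]
  Insert 1 (step 5): P = [1, 5, 9] / [2] / [4];  Q = [1, 2, 3] / [4] / [5]
  Insert 6 (step 6): P = [1, 5, 6] / [2, 9] / [4];  Q = [1, 2, 3] / [4, 6] / [5]
  Insert 8 (step 7): P = [1, 5, 6, 8] / [2, 9] / [4];  Q = [1, 2, 3, 7] / [4, 6] / [5]
  Insert 3 (step 8): P = [1, 3, 6, 8] / [2, 5] / [4, 9];  Q = [1, 2, 3, 7] / [4, 6] / [5, 8]
  Insert 7 (step 9): P = [1, 3, 6, 7] / [2, 5, 8] / [4, 9];  Q = [1, 2, 3, 7] / [4, 6, 9] / [5, 8]
Final shape: (4, 3, 2).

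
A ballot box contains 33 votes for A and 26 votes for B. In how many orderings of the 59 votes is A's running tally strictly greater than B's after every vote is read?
Strict-lead orderings = 4698561476816109

Total orderings of the 59 votes with 33 for A: C(59, 33) = 39602161018878633. By the Bertrand ballot formula (Cycle Lemma / reflection principle), the number of orderings in which A is strictly ahead of B throughout is (p − q)/(p + q) · C(p + q, p) = (33 − 26)/(33 + 26) · 39602161018878633 = 4698561476816109.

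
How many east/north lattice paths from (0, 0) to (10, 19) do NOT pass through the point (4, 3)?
Number of paths = 17418555

Total paths from (0, 0) to (10, 19): C(29, 10) = 20030010. Paths through (4, 3): (paths (0, 0) → (4, 3)) × (paths (4, 3) → (10, 19)) = C(7, 4) · C(22, 6) = 35 · 74613 = 2611455. Avoidance count = 20030010 − 2611455 = 17418555.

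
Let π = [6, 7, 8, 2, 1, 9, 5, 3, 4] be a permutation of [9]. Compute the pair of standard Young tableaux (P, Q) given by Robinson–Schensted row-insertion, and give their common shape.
P = [1, 3, 4, 9] / [2, 5, 8] / [6, 7];  Q = [1, 2, 3, 6] / [4, 7, 9] / [5, 8];  common shape = (4, 3, 2)

Row-insert the values π_1, π_2, … into P one at a time, bumping the leftmost entry strictly greater than the inserted value down to the next row. The recording tableau Q records, in position (i, j), the step at which that cell was added to P.
  Insert 6 (step 1): P = [6];  Q = [1]
  Insert 7 (step 2): P = [6, 7];  Q = [1, 2]
  Insert 8 (step 3): P = [6, 7, 8];  Q = [1, 2, 3]
  Insert 2 (step 4): P = [2, 7, 8] / [6];  Q = [1, 2, 3] / [4]
  Insert 1 (step 5): P = [1, 7, 8] / [2] / [6];  Q = [1, 2, 3] / [4] / [5]
  Insert 9 (step 6): P = [1, 7, 8, 9] / [2] / [6];  Q = [1, 2, 3, 6] / [4] / [5]
  Insert 5 (step 7): P = [1, 5, 8, 9] / [2, 7] / [6];  Q = [1, 2, 3, 6] / [4, 7] / [5]
  Insert 3 (step 8): P = [1, 3, 8, 9] / [2, 5] / [6, 7];  Q = [1, 2, 3, 6] / [4, 7] / [5, 8]
  Insert 4 (step 9): P = [1, 3, 4, 9] / [2, 5, 8] / [6, 7];  Q = [1, 2, 3, 6] / [4, 7, 9] / [5, 8]
Final shape: (4, 3, 2).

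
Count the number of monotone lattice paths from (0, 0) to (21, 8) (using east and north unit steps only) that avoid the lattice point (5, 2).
Number of paths = 2725272

Total paths from (0, 0) to (21, 8): C(29, 21) = 4292145. Paths through (5, 2): (paths (0, 0) → (5, 2)) × (paths (5, 2) → (21, 8)) = C(7, 5) · C(22, 16) = 21 · 74613 = 1566873. Avoidance count = 4292145 − 1566873 = 2725272.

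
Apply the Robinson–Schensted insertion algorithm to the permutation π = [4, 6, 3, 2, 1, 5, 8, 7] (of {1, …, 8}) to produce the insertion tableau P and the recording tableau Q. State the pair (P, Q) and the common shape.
P = [1, 5, 7] / [2, 6, 8] / [3] / [4];  Q = [1, 2, 7] / [3, 6, 8] / [4] / [5];  common shape = (3, 3, 1, 1)

Row-insert the values π_1, π_2, … into P one at a time, bumping the leftmost entry strictly greater than the inserted value down to the next row. The recording tableau Q records, in position (i, j), the step at which that cell was added to P.
  Insert 4 (step 1): P = [4];  Q = [1]
  Insert 6 (step 2): P = [4, 6];  Q = [1, 2]
  Insert 3 (step 3): P = [3, 6] / [4];  Q = [1, 2] / [3]
  Insert 2 (step 4): P = [2, 6] / [3] / [4];  Q = [1, 2] / [3] / [4]
  Insert 1 (step 5): P = [1, 6] / [2] / [3] / [4];  Q = [1, 2] / [3] / [4] / [5]
  Insert 5 (step 6): P = [1, 5] / [2, 6] / [3] / [4];  Q = [1, 2] / [3, 6] / [4] / [5]
  Insert 8 (step 7): P = [1, 5, 8] / [2, 6] / [3] / [4];  Q = [1, 2, 7] / [3, 6] / [4] / [5]
  Insert 7 (step 8): P = [1, 5, 7] / [2, 6, 8] / [3] / [4];  Q = [1, 2, 7] / [3, 6, 8] / [4] / [5]
Final shape: (3, 3, 1, 1).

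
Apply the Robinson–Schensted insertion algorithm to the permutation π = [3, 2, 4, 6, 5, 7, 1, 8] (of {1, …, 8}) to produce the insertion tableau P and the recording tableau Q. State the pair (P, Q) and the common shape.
P = [1, 4, 5, 7, 8] / [2, 6] / [3];  Q = [1, 3, 4, 6, 8] / [2, 5] / [7];  common shape = (5, 2, 1)

Row-insert the values π_1, π_2, … into P one at a time, bumping the leftmost entry strictly greater than the inserted value down to the next row. The recording tableau Q records, in position (i, j), the step at which that cell was added to P.
  Insert 3 (step 1): P = [3];  Q = [1]
  Insert 2 (step 2): P = [2] / [3];  Q = [1] / [2]
  Insert 4 (step 3): P = [2, 4] / [3];  Q = [1, 3] / [2]
  Insert 6 (step 4): P = [2, 4, 6] / [3];  Q = [1, 3, 4] / [2]
  Insert 5 (step 5): P = [2, 4, 5] / [3, 6];  Q = [1, 3, 4] / [2, 5]
  Insert 7 (step 6): P = [2, 4, 5, 7] / [3, 6];  Q = [1, 3, 4, 6] / [2, 5]
  Insert 1 (step 7): P = [1, 4, 5, 7] / [2, 6] / [3];  Q = [1, 3, 4, 6] / [2, 5] / [7]
  Insert 8 (step 8): P = [1, 4, 5, 7, 8] / [2, 6] / [3];  Q = [1, 3, 4, 6, 8] / [2, 5] / [7]
Final shape: (5, 2, 1).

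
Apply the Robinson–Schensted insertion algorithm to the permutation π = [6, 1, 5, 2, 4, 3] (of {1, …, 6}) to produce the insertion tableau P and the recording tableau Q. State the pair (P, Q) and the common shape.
P = [1, 2, 3] / [4] / [5] / [6];  Q = [1, 3, 5] / [2] / [4] / [6];  common shape = (3, 1, 1, 1)

Row-insert the values π_1, π_2, … into P one at a time, bumping the leftmost entry strictly greater than the inserted value down to the next row. The recording tableau Q records, in position (i, j), the step at which that cell was added to P.
  Insert 6 (step 1): P = [6];  Q = [1]
  Insert 1 (step 2): P = [1] / [6];  Q = [1] / [2]
  Insert 5 (step 3): P = [1, 5] / [6];  Q = [1, 3] / [2]
  Insert 2 (step 4): P = [1, 2] / [5] / [6];  Q = [1, 3] / [2] / [4]
  Insert 4 (step 5): P = [1, 2, 4] / [5] / [6];  Q = [1, 3, 5] / [2] / [4]
  Insert 3 (step 6): P = [1, 2, 3] / [4] / [5] / [6];  Q = [1, 3, 5] / [2] / [4] / [6]
Final shape: (3, 1, 1, 1).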